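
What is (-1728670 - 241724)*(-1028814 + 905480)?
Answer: 243016573596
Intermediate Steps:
(-1728670 - 241724)*(-1028814 + 905480) = -1970394*(-123334) = 243016573596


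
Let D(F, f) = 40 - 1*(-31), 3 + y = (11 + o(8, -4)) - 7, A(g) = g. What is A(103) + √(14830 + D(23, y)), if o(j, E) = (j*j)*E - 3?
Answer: 103 + √14901 ≈ 225.07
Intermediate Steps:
o(j, E) = -3 + E*j² (o(j, E) = j²*E - 3 = E*j² - 3 = -3 + E*j²)
y = -258 (y = -3 + ((11 + (-3 - 4*8²)) - 7) = -3 + ((11 + (-3 - 4*64)) - 7) = -3 + ((11 + (-3 - 256)) - 7) = -3 + ((11 - 259) - 7) = -3 + (-248 - 7) = -3 - 255 = -258)
D(F, f) = 71 (D(F, f) = 40 + 31 = 71)
A(103) + √(14830 + D(23, y)) = 103 + √(14830 + 71) = 103 + √14901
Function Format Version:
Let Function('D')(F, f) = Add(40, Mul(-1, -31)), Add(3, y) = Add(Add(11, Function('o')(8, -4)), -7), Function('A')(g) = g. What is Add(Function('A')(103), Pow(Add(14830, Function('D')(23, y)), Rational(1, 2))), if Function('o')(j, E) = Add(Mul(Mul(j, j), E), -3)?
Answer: Add(103, Pow(14901, Rational(1, 2))) ≈ 225.07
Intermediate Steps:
Function('o')(j, E) = Add(-3, Mul(E, Pow(j, 2))) (Function('o')(j, E) = Add(Mul(Pow(j, 2), E), -3) = Add(Mul(E, Pow(j, 2)), -3) = Add(-3, Mul(E, Pow(j, 2))))
y = -258 (y = Add(-3, Add(Add(11, Add(-3, Mul(-4, Pow(8, 2)))), -7)) = Add(-3, Add(Add(11, Add(-3, Mul(-4, 64))), -7)) = Add(-3, Add(Add(11, Add(-3, -256)), -7)) = Add(-3, Add(Add(11, -259), -7)) = Add(-3, Add(-248, -7)) = Add(-3, -255) = -258)
Function('D')(F, f) = 71 (Function('D')(F, f) = Add(40, 31) = 71)
Add(Function('A')(103), Pow(Add(14830, Function('D')(23, y)), Rational(1, 2))) = Add(103, Pow(Add(14830, 71), Rational(1, 2))) = Add(103, Pow(14901, Rational(1, 2)))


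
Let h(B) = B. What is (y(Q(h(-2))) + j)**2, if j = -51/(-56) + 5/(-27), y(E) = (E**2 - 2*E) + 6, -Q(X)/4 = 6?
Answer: 909461673649/2286144 ≈ 3.9781e+5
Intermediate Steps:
Q(X) = -24 (Q(X) = -4*6 = -24)
y(E) = 6 + E**2 - 2*E
j = 1097/1512 (j = -51*(-1/56) + 5*(-1/27) = 51/56 - 5/27 = 1097/1512 ≈ 0.72553)
(y(Q(h(-2))) + j)**2 = ((6 + (-24)**2 - 2*(-24)) + 1097/1512)**2 = ((6 + 576 + 48) + 1097/1512)**2 = (630 + 1097/1512)**2 = (953657/1512)**2 = 909461673649/2286144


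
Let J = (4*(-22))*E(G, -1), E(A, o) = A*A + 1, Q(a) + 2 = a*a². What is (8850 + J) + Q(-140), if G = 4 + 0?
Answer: -2736648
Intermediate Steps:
G = 4
Q(a) = -2 + a³ (Q(a) = -2 + a*a² = -2 + a³)
E(A, o) = 1 + A² (E(A, o) = A² + 1 = 1 + A²)
J = -1496 (J = (4*(-22))*(1 + 4²) = -88*(1 + 16) = -88*17 = -1496)
(8850 + J) + Q(-140) = (8850 - 1496) + (-2 + (-140)³) = 7354 + (-2 - 2744000) = 7354 - 2744002 = -2736648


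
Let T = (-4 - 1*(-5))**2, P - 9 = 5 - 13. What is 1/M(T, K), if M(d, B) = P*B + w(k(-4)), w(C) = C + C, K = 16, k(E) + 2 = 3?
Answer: 1/18 ≈ 0.055556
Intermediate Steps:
k(E) = 1 (k(E) = -2 + 3 = 1)
w(C) = 2*C
P = 1 (P = 9 + (5 - 13) = 9 - 8 = 1)
T = 1 (T = (-4 + 5)**2 = 1**2 = 1)
M(d, B) = 2 + B (M(d, B) = 1*B + 2*1 = B + 2 = 2 + B)
1/M(T, K) = 1/(2 + 16) = 1/18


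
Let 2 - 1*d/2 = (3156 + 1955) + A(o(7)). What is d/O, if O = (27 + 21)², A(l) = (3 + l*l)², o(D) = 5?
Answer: -5893/1152 ≈ -5.1154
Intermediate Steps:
A(l) = (3 + l²)²
O = 2304 (O = 48² = 2304)
d = -11786 (d = 4 - 2*((3156 + 1955) + (3 + 5²)²) = 4 - 2*(5111 + (3 + 25)²) = 4 - 2*(5111 + 28²) = 4 - 2*(5111 + 784) = 4 - 2*5895 = 4 - 11790 = -11786)
d/O = -11786/2304 = -11786*1/2304 = -5893/1152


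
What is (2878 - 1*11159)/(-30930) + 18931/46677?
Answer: 108007563/160413290 ≈ 0.67331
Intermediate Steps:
(2878 - 1*11159)/(-30930) + 18931/46677 = (2878 - 11159)*(-1/30930) + 18931*(1/46677) = -8281*(-1/30930) + 18931/46677 = 8281/30930 + 18931/46677 = 108007563/160413290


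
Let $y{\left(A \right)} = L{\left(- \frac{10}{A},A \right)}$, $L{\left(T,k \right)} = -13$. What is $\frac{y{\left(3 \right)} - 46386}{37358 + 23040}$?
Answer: $- \frac{46399}{60398} \approx -0.76822$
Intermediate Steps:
$y{\left(A \right)} = -13$
$\frac{y{\left(3 \right)} - 46386}{37358 + 23040} = \frac{-13 - 46386}{37358 + 23040} = - \frac{46399}{60398}$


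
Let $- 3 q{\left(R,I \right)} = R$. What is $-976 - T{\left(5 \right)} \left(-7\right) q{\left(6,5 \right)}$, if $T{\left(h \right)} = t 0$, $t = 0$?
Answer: $-976$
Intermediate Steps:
$q{\left(R,I \right)} = - \frac{R}{3}$
$T{\left(h \right)} = 0$ ($T{\left(h \right)} = 0 \cdot 0 = 0$)
$-976 - T{\left(5 \right)} \left(-7\right) q{\left(6,5 \right)} = -976 - 0 \left(-7\right) \left(\left(- \frac{1}{3}\right) 6\right) = -976 - 0 \left(-2\right) = -976 - 0 = -976 + 0 = -976$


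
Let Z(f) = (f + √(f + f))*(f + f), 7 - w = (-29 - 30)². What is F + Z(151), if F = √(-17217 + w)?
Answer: 45602 + 302*√302 + 33*I*√19 ≈ 50850.0 + 143.84*I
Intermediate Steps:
w = -3474 (w = 7 - (-29 - 30)² = 7 - 1*(-59)² = 7 - 1*3481 = 7 - 3481 = -3474)
Z(f) = 2*f*(f + √2*√f) (Z(f) = (f + √(2*f))*(2*f) = (f + √2*√f)*(2*f) = 2*f*(f + √2*√f))
F = 33*I*√19 (F = √(-17217 - 3474) = √(-20691) = 33*I*√19 ≈ 143.84*I)
F + Z(151) = 33*I*√19 + (2*151² + 2*√2*151^(3/2)) = 33*I*√19 + (2*22801 + 2*√2*(151*√151)) = 33*I*√19 + (45602 + 302*√302) = 45602 + 302*√302 + 33*I*√19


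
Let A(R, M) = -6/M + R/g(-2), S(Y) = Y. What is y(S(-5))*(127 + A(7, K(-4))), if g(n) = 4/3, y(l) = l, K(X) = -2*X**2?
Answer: -10595/16 ≈ -662.19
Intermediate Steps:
g(n) = 4/3 (g(n) = 4*(1/3) = 4/3)
A(R, M) = -6/M + 3*R/4 (A(R, M) = -6/M + R/(4/3) = -6/M + R*(3/4) = -6/M + 3*R/4)
y(S(-5))*(127 + A(7, K(-4))) = -5*(127 + (-6/((-2*(-4)**2)) + (3/4)*7)) = -5*(127 + (-6/((-2*16)) + 21/4)) = -5*(127 + (-6/(-32) + 21/4)) = -5*(127 + (-6*(-1/32) + 21/4)) = -5*(127 + (3/16 + 21/4)) = -5*(127 + 87/16) = -5*2119/16 = -10595/16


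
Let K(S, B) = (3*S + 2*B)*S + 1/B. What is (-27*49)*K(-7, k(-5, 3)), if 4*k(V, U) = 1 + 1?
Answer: -187866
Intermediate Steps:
k(V, U) = ½ (k(V, U) = (1 + 1)/4 = (¼)*2 = ½)
K(S, B) = 1/B + S*(2*B + 3*S) (K(S, B) = (2*B + 3*S)*S + 1/B = S*(2*B + 3*S) + 1/B = 1/B + S*(2*B + 3*S))
(-27*49)*K(-7, k(-5, 3)) = (-27*49)*((1 + (½)*(-7)*(2*(½) + 3*(-7)))/(½)) = -2646*(1 + (½)*(-7)*(1 - 21)) = -2646*(1 + (½)*(-7)*(-20)) = -2646*(1 + 70) = -2646*71 = -1323*142 = -187866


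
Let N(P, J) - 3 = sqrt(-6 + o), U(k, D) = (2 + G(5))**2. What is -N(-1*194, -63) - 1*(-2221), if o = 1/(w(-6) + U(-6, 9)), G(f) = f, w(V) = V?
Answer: 2218 - I*sqrt(11051)/43 ≈ 2218.0 - 2.4447*I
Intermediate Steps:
U(k, D) = 49 (U(k, D) = (2 + 5)**2 = 7**2 = 49)
o = 1/43 (o = 1/(-6 + 49) = 1/43 ≈ 0.023256)
N(P, J) = 3 + I*sqrt(11051)/43 (N(P, J) = 3 + sqrt(-6 + 1/43) = 3 + sqrt(-257/43) = 3 + I*sqrt(11051)/43)
-N(-1*194, -63) - 1*(-2221) = -(3 + I*sqrt(11051)/43) - 1*(-2221) = (-3 - I*sqrt(11051)/43) + 2221 = 2218 - I*sqrt(11051)/43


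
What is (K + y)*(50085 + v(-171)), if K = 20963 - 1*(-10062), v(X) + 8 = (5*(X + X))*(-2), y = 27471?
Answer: 3129360512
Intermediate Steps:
v(X) = -8 - 20*X (v(X) = -8 + (5*(X + X))*(-2) = -8 + (5*(2*X))*(-2) = -8 + (10*X)*(-2) = -8 - 20*X)
K = 31025 (K = 20963 + 10062 = 31025)
(K + y)*(50085 + v(-171)) = (31025 + 27471)*(50085 + (-8 - 20*(-171))) = 58496*(50085 + (-8 + 3420)) = 58496*(50085 + 3412) = 58496*53497 = 3129360512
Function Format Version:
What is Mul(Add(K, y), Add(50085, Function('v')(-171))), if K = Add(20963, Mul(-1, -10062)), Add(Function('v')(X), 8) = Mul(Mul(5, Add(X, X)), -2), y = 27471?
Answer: 3129360512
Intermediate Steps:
Function('v')(X) = Add(-8, Mul(-20, X)) (Function('v')(X) = Add(-8, Mul(Mul(5, Add(X, X)), -2)) = Add(-8, Mul(Mul(5, Mul(2, X)), -2)) = Add(-8, Mul(Mul(10, X), -2)) = Add(-8, Mul(-20, X)))
K = 31025 (K = Add(20963, 10062) = 31025)
Mul(Add(K, y), Add(50085, Function('v')(-171))) = Mul(Add(31025, 27471), Add(50085, Add(-8, Mul(-20, -171)))) = Mul(58496, Add(50085, Add(-8, 3420))) = Mul(58496, Add(50085, 3412)) = Mul(58496, 53497) = 3129360512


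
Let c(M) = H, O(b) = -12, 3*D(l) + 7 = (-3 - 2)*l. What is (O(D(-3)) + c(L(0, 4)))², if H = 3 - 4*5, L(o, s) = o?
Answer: 841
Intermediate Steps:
D(l) = -7/3 - 5*l/3 (D(l) = -7/3 + ((-3 - 2)*l)/3 = -7/3 + (-5*l)/3 = -7/3 - 5*l/3)
H = -17 (H = 3 - 20 = -17)
c(M) = -17
(O(D(-3)) + c(L(0, 4)))² = (-12 - 17)² = (-29)² = 841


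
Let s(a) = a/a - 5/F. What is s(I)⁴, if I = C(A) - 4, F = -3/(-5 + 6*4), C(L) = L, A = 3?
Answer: 92236816/81 ≈ 1.1387e+6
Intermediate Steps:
F = -3/19 (F = -3/(-5 + 24) = -3/19 ≈ -0.15789)
I = -1 (I = 3 - 4 = -1)
s(a) = 98/3 (s(a) = a/a - 5/(-3/19) = 1 - 5*(-19/3) = 1 + 95/3 = 98/3)
s(I)⁴ = (98/3)⁴ = 92236816/81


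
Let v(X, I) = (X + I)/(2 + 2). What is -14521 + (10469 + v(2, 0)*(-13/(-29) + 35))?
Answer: -116994/29 ≈ -4034.3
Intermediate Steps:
v(X, I) = I/4 + X/4 (v(X, I) = (I + X)/4 = (I + X)*(1/4) = I/4 + X/4)
-14521 + (10469 + v(2, 0)*(-13/(-29) + 35)) = -14521 + (10469 + ((1/4)*0 + (1/4)*2)*(-13/(-29) + 35)) = -14521 + (10469 + (0 + 1/2)*(-13*(-1/29) + 35)) = -14521 + (10469 + (13/29 + 35)/2) = -14521 + (10469 + (1/2)*(1028/29)) = -14521 + (10469 + 514/29) = -14521 + 304115/29 = -116994/29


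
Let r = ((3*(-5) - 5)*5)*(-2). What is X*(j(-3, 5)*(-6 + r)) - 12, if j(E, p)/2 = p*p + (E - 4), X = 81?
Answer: 565692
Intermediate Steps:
j(E, p) = -8 + 2*E + 2*p² (j(E, p) = 2*(p*p + (E - 4)) = 2*(p² + (-4 + E)) = 2*(-4 + E + p²) = -8 + 2*E + 2*p²)
r = 200 (r = ((-15 - 5)*5)*(-2) = -20*5*(-2) = -100*(-2) = 200)
X*(j(-3, 5)*(-6 + r)) - 12 = 81*((-8 + 2*(-3) + 2*5²)*(-6 + 200)) - 12 = 81*((-8 - 6 + 2*25)*194) - 12 = 81*((-8 - 6 + 50)*194) - 12 = 81*(36*194) - 12 = 81*6984 - 12 = 565704 - 12 = 565692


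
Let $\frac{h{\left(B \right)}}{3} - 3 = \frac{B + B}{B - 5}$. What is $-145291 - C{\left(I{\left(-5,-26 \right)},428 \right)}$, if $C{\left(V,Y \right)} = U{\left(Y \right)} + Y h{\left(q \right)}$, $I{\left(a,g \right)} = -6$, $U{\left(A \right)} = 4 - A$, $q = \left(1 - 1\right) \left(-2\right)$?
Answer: $-148719$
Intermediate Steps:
$q = 0$ ($q = 0 \left(-2\right) = 0$)
$h{\left(B \right)} = 9 + \frac{6 B}{-5 + B}$ ($h{\left(B \right)} = 9 + 3 \frac{B + B}{B - 5} = 9 + 3 \frac{2 B}{-5 + B} = 9 + \frac{6 B}{-5 + B}$)
$C{\left(V,Y \right)} = 4 + 8 Y$ ($C{\left(V,Y \right)} = \left(4 - Y\right) + Y \frac{15 \left(-3 + 0\right)}{-5 + 0} = \left(4 - Y\right) + Y 15 \frac{1}{-5} \left(-3\right) = \left(4 - Y\right) + Y 15 \left(- \frac{1}{5}\right) \left(-3\right) = \left(4 - Y\right) + Y 9 = \left(4 - Y\right) + 9 Y = 4 + 8 Y$)
$-145291 - C{\left(I{\left(-5,-26 \right)},428 \right)} = -145291 - \left(4 + 8 \cdot 428\right) = -145291 - \left(4 + 3424\right) = -145291 - 3428 = -148719$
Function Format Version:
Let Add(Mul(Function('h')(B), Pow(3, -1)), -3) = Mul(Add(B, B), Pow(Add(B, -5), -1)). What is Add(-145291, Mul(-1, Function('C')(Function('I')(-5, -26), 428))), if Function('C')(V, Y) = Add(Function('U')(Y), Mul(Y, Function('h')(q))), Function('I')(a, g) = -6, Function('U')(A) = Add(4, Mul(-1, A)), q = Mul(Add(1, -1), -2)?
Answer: -148719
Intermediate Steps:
q = 0 (q = Mul(0, -2) = 0)
Function('h')(B) = Add(9, Mul(6, B, Pow(Add(-5, B), -1))) (Function('h')(B) = Add(9, Mul(3, Mul(Add(B, B), Pow(Add(B, -5), -1)))) = Add(9, Mul(3, Mul(Mul(2, B), Pow(Add(-5, B), -1)))) = Add(9, Mul(3, Mul(2, B, Pow(Add(-5, B), -1)))) = Add(9, Mul(6, B, Pow(Add(-5, B), -1))))
Function('C')(V, Y) = Add(4, Mul(8, Y)) (Function('C')(V, Y) = Add(Add(4, Mul(-1, Y)), Mul(Y, Mul(15, Pow(Add(-5, 0), -1), Add(-3, 0)))) = Add(Add(4, Mul(-1, Y)), Mul(Y, Mul(15, Pow(-5, -1), -3))) = Add(Add(4, Mul(-1, Y)), Mul(Y, Mul(15, Rational(-1, 5), -3))) = Add(Add(4, Mul(-1, Y)), Mul(Y, 9)) = Add(Add(4, Mul(-1, Y)), Mul(9, Y)) = Add(4, Mul(8, Y)))
Add(-145291, Mul(-1, Function('C')(Function('I')(-5, -26), 428))) = Add(-145291, Mul(-1, Add(4, Mul(8, 428)))) = Add(-145291, Mul(-1, Add(4, 3424))) = Add(-145291, Mul(-1, 3428)) = Add(-145291, -3428) = -148719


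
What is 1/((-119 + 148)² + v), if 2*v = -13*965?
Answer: -2/10863 ≈ -0.00018411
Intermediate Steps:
v = -12545/2 (v = (-13*965)/2 = (½)*(-12545) = -12545/2 ≈ -6272.5)
1/((-119 + 148)² + v) = 1/((-119 + 148)² - 12545/2) = 1/(29² - 12545/2) = 1/(841 - 12545/2) = 1/(-10863/2) = -2/10863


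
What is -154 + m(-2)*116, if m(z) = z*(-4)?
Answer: 774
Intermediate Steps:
m(z) = -4*z
-154 + m(-2)*116 = -154 - 4*(-2)*116 = -154 + 8*116 = -154 + 928 = 774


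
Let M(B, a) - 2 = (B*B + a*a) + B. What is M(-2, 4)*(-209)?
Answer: -4180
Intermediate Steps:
M(B, a) = 2 + B + B**2 + a**2 (M(B, a) = 2 + ((B*B + a*a) + B) = 2 + ((B**2 + a**2) + B) = 2 + (B + B**2 + a**2) = 2 + B + B**2 + a**2)
M(-2, 4)*(-209) = (2 - 2 + (-2)**2 + 4**2)*(-209) = (2 - 2 + 4 + 16)*(-209) = 20*(-209) = -4180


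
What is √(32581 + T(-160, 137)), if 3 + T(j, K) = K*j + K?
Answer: √10795 ≈ 103.90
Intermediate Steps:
T(j, K) = -3 + K + K*j (T(j, K) = -3 + (K*j + K) = -3 + (K + K*j) = -3 + K + K*j)
√(32581 + T(-160, 137)) = √(32581 + (-3 + 137 + 137*(-160))) = √(32581 + (-3 + 137 - 21920)) = √(32581 - 21786) = √10795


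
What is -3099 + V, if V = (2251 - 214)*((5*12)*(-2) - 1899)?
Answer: -4115802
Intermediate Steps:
V = -4112703 (V = 2037*(60*(-2) - 1899) = 2037*(-120 - 1899) = 2037*(-2019) = -4112703)
-3099 + V = -3099 - 4112703 = -4115802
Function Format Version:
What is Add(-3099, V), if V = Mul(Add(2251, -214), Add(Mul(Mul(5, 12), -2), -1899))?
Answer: -4115802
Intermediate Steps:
V = -4112703 (V = Mul(2037, Add(Mul(60, -2), -1899)) = Mul(2037, Add(-120, -1899)) = Mul(2037, -2019) = -4112703)
Add(-3099, V) = Add(-3099, -4112703) = -4115802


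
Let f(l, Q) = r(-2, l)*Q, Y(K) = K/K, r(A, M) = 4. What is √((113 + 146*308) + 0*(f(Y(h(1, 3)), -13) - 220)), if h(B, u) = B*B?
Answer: 3*√5009 ≈ 212.32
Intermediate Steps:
h(B, u) = B²
Y(K) = 1
f(l, Q) = 4*Q
√((113 + 146*308) + 0*(f(Y(h(1, 3)), -13) - 220)) = √((113 + 146*308) + 0*(4*(-13) - 220)) = √((113 + 44968) + 0*(-52 - 220)) = √(45081 + 0*(-272)) = √(45081 + 0) = √45081 = 3*√5009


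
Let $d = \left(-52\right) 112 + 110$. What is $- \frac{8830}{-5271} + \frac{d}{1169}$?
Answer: $- \frac{2828032}{880257} \approx -3.2127$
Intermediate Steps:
$d = -5714$ ($d = -5824 + 110 = -5714$)
$- \frac{8830}{-5271} + \frac{d}{1169} = - \frac{8830}{-5271} - \frac{5714}{1169} = \left(-8830\right) \left(- \frac{1}{5271}\right) - \frac{5714}{1169} = \frac{8830}{5271} - \frac{5714}{1169} = - \frac{2828032}{880257}$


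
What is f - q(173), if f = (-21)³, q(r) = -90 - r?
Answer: -8998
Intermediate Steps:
f = -9261
f - q(173) = -9261 - (-90 - 1*173) = -9261 - (-90 - 173) = -9261 - 1*(-263) = -9261 + 263 = -8998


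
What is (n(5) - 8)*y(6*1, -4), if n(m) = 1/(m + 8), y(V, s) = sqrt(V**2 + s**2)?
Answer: -206*sqrt(13)/13 ≈ -57.134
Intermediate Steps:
n(m) = 1/(8 + m)
(n(5) - 8)*y(6*1, -4) = (1/(8 + 5) - 8)*sqrt((6*1)**2 + (-4)**2) = (1/13 - 8)*sqrt(6**2 + 16) = (1/13 - 8)*sqrt(36 + 16) = -206*sqrt(13)/13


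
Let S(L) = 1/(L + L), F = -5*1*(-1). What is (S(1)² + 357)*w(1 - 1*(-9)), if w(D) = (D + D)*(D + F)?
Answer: 107175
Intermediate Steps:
F = 5 (F = -5*(-1) = 5)
w(D) = 2*D*(5 + D) (w(D) = (D + D)*(D + 5) = (2*D)*(5 + D) = 2*D*(5 + D))
S(L) = 1/(2*L)
(S(1)² + 357)*w(1 - 1*(-9)) = (((½)/1)² + 357)*(2*(1 - 1*(-9))*(5 + (1 - 1*(-9)))) = (((½)*1)² + 357)*(2*(1 + 9)*(5 + (1 + 9))) = ((½)² + 357)*(2*10*(5 + 10)) = (¼ + 357)*(2*10*15) = (1429/4)*300 = 107175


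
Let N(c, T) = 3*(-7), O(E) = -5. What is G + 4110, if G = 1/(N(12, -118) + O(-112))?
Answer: 106859/26 ≈ 4110.0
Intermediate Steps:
N(c, T) = -21
G = -1/26 (G = 1/(-21 - 5) = 1/(-26) = -1/26 ≈ -0.038462)
G + 4110 = -1/26 + 4110 = 106859/26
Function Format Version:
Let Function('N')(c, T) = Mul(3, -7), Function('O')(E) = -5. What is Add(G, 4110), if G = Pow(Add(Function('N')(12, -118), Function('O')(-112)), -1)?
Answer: Rational(106859, 26) ≈ 4110.0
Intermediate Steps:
Function('N')(c, T) = -21
G = Rational(-1, 26) (G = Pow(Add(-21, -5), -1) = Pow(-26, -1) = Rational(-1, 26) ≈ -0.038462)
Add(G, 4110) = Add(Rational(-1, 26), 4110) = Rational(106859, 26)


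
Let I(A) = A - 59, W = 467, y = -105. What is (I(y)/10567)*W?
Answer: -76588/10567 ≈ -7.2478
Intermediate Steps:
I(A) = -59 + A
(I(y)/10567)*W = ((-59 - 105)/10567)*467 = -164*1/10567*467 = -164/10567*467 = -76588/10567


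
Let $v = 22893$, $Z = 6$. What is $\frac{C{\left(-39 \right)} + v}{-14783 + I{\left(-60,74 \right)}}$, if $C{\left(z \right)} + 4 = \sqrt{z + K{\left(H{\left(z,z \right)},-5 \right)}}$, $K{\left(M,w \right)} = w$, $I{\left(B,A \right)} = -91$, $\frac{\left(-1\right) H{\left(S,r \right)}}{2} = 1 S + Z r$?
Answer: $- \frac{22889}{14874} - \frac{i \sqrt{11}}{7437} \approx -1.5389 - 0.00044596 i$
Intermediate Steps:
$H{\left(S,r \right)} = - 12 r - 2 S$ ($H{\left(S,r \right)} = - 2 \left(1 S + 6 r\right) = - 2 \left(S + 6 r\right) = - 12 r - 2 S$)
$C{\left(z \right)} = -4 + \sqrt{-5 + z}$ ($C{\left(z \right)} = -4 + \sqrt{z - 5} = -4 + \sqrt{-5 + z}$)
$\frac{C{\left(-39 \right)} + v}{-14783 + I{\left(-60,74 \right)}} = \frac{\left(-4 + \sqrt{-5 - 39}\right) + 22893}{-14783 - 91} = \frac{\left(-4 + \sqrt{-44}\right) + 22893}{-14874} = \left(\left(-4 + 2 i \sqrt{11}\right) + 22893\right) \left(- \frac{1}{14874}\right) = \left(22889 + 2 i \sqrt{11}\right) \left(- \frac{1}{14874}\right) = - \frac{22889}{14874} - \frac{i \sqrt{11}}{7437}$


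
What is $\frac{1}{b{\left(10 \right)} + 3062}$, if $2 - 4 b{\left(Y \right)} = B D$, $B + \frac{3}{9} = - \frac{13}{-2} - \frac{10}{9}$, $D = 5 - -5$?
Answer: $\frac{36}{109795} \approx 0.00032788$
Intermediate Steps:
$D = 10$ ($D = 5 + 5 = 10$)
$B = \frac{91}{18}$ ($B = - \frac{1}{3} - \left(- \frac{13}{2} + \frac{10}{9}\right) = - \frac{1}{3} - - \frac{97}{18} = - \frac{1}{3} + \left(\frac{13}{2} - \frac{10}{9}\right) = - \frac{1}{3} + \frac{97}{18} = \frac{91}{18} \approx 5.0556$)
$b{\left(Y \right)} = - \frac{437}{36}$ ($b{\left(Y \right)} = \frac{1}{2} - \frac{\frac{91}{18} \cdot 10}{4} = \frac{1}{2} - \frac{455}{36} = - \frac{437}{36}$)
$\frac{1}{b{\left(10 \right)} + 3062} = \frac{1}{- \frac{437}{36} + 3062} = \frac{1}{\frac{109795}{36}} = \frac{36}{109795}$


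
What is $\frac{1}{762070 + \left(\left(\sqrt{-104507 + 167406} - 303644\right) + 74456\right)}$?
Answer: $\frac{532882}{283963163025} - \frac{\sqrt{62899}}{283963163025} \approx 1.8757 \cdot 10^{-6}$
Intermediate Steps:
$\frac{1}{762070 + \left(\left(\sqrt{-104507 + 167406} - 303644\right) + 74456\right)} = \frac{1}{762070 + \left(\left(\sqrt{62899} - 303644\right) + 74456\right)} = \frac{1}{762070 + \left(\left(-303644 + \sqrt{62899}\right) + 74456\right)} = \frac{1}{762070 - \left(229188 - \sqrt{62899}\right)} = \frac{1}{532882 + \sqrt{62899}}$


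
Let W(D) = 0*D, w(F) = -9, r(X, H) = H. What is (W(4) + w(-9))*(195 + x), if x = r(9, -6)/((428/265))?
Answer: -368415/214 ≈ -1721.6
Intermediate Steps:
x = -795/214 (x = -6/(428/265) = -6/(428*(1/265)) = -6/428/265 = -6*265/428 = -795/214 ≈ -3.7150)
W(D) = 0
(W(4) + w(-9))*(195 + x) = (0 - 9)*(195 - 795/214) = -9*40935/214 = -368415/214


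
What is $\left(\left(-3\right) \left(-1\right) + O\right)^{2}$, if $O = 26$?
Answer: $841$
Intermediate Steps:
$\left(\left(-3\right) \left(-1\right) + O\right)^{2} = \left(\left(-3\right) \left(-1\right) + 26\right)^{2} = \left(3 + 26\right)^{2} = 29^{2} = 841$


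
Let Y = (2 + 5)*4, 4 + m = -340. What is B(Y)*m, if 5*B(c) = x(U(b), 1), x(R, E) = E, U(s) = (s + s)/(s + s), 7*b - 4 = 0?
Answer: -344/5 ≈ -68.800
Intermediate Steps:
b = 4/7 (b = 4/7 + (⅐)*0 = 4/7 + 0 = 4/7 ≈ 0.57143)
m = -344 (m = -4 - 340 = -344)
Y = 28 (Y = 7*4 = 28)
U(s) = 1 (U(s) = (2*s)/((2*s)) = (2*s)*(1/(2*s)) = 1)
B(c) = ⅕ (B(c) = (⅕)*1 = ⅕)
B(Y)*m = (⅕)*(-344) = -344/5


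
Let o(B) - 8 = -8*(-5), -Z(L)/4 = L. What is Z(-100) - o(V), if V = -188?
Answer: 352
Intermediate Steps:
Z(L) = -4*L
o(B) = 48 (o(B) = 8 - 8*(-5) = 8 + 40 = 48)
Z(-100) - o(V) = -4*(-100) - 1*48 = 400 - 48 = 352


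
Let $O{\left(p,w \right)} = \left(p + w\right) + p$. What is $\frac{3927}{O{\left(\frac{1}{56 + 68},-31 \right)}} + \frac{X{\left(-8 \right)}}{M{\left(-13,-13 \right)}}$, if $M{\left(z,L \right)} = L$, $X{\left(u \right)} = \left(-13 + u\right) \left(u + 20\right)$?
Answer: $- \frac{157710}{1469} \approx -107.36$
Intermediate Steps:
$X{\left(u \right)} = \left(-13 + u\right) \left(20 + u\right)$
$O{\left(p,w \right)} = w + 2 p$
$\frac{3927}{O{\left(\frac{1}{56 + 68},-31 \right)}} + \frac{X{\left(-8 \right)}}{M{\left(-13,-13 \right)}} = \frac{3927}{-31 + \frac{2}{56 + 68}} + \frac{-260 + \left(-8\right)^{2} + 7 \left(-8\right)}{-13} = \frac{3927}{-31 + \frac{2}{124}} + \left(-260 + 64 - 56\right) \left(- \frac{1}{13}\right) = \frac{3927}{-31 + 2 \cdot \frac{1}{124}} - - \frac{252}{13} = \frac{3927}{-31 + \frac{1}{62}} + \frac{252}{13} = \frac{3927}{- \frac{1921}{62}} + \frac{252}{13} = 3927 \left(- \frac{62}{1921}\right) + \frac{252}{13} = - \frac{14322}{113} + \frac{252}{13} = - \frac{157710}{1469}$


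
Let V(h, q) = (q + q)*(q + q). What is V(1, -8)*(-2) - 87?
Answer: -599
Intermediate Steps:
V(h, q) = 4*q**2 (V(h, q) = (2*q)*(2*q) = 4*q**2)
V(1, -8)*(-2) - 87 = (4*(-8)**2)*(-2) - 87 = (4*64)*(-2) - 87 = 256*(-2) - 87 = -512 - 87 = -599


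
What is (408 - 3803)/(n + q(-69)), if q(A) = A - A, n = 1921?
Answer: -3395/1921 ≈ -1.7673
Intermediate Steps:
q(A) = 0
(408 - 3803)/(n + q(-69)) = (408 - 3803)/(1921 + 0) = -3395/1921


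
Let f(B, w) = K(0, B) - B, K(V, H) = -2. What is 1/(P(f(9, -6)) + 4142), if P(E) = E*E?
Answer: 1/4263 ≈ 0.00023458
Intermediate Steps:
f(B, w) = -2 - B
P(E) = E²
1/(P(f(9, -6)) + 4142) = 1/((-2 - 1*9)² + 4142) = 1/((-2 - 9)² + 4142) = 1/((-11)² + 4142) = 1/(121 + 4142) = 1/4263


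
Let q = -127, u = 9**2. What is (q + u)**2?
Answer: 2116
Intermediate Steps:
u = 81
(q + u)**2 = (-127 + 81)**2 = (-46)**2 = 2116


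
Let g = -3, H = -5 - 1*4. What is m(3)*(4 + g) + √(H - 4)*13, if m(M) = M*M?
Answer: 9 + 13*I*√13 ≈ 9.0 + 46.872*I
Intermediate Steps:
H = -9 (H = -5 - 4 = -9)
m(M) = M²
m(3)*(4 + g) + √(H - 4)*13 = 3²*(4 - 3) + √(-9 - 4)*13 = 9*1 + √(-13)*13 = 9 + (I*√13)*13 = 9 + 13*I*√13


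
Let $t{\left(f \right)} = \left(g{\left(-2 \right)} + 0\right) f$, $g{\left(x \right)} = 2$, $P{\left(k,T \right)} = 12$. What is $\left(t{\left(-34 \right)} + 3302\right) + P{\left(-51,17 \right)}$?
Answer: $3246$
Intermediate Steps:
$t{\left(f \right)} = 2 f$ ($t{\left(f \right)} = \left(2 + 0\right) f = 2 f$)
$\left(t{\left(-34 \right)} + 3302\right) + P{\left(-51,17 \right)} = \left(2 \left(-34\right) + 3302\right) + 12 = \left(-68 + 3302\right) + 12 = 3234 + 12 = 3246$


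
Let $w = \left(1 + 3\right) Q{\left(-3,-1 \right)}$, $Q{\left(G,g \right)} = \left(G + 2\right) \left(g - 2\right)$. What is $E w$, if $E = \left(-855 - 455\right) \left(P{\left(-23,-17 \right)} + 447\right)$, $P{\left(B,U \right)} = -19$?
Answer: $-6728160$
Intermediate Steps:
$Q{\left(G,g \right)} = \left(-2 + g\right) \left(2 + G\right)$ ($Q{\left(G,g \right)} = \left(2 + G\right) \left(-2 + g\right) = \left(-2 + g\right) \left(2 + G\right)$)
$E = -560680$ ($E = \left(-855 - 455\right) \left(-19 + 447\right) = \left(-1310\right) 428 = -560680$)
$w = 12$ ($w = \left(1 + 3\right) \left(-4 - -6 + 2 \left(-1\right) - -3\right) = 4 \left(-4 + 6 - 2 + 3\right) = 4 \cdot 3 = 12$)
$E w = \left(-560680\right) 12 = -6728160$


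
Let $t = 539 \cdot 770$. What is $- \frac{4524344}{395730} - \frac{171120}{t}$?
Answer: $- \frac{97272790396}{8211991095} \approx -11.845$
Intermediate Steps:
$t = 415030$
$- \frac{4524344}{395730} - \frac{171120}{t} = - \frac{4524344}{395730} - \frac{171120}{415030} = \left(-4524344\right) \frac{1}{395730} - \frac{17112}{41503} = - \frac{2262172}{197865} - \frac{17112}{41503} = - \frac{97272790396}{8211991095}$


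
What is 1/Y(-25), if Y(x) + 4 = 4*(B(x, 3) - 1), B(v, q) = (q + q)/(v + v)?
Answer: -25/212 ≈ -0.11792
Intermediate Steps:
B(v, q) = q/v (B(v, q) = (2*q)/((2*v)) = (2*q)*(1/(2*v)) = q/v)
Y(x) = -8 + 12/x (Y(x) = -4 + 4*(3/x - 1) = -4 + 4*(-1 + 3/x) = -4 + (-4 + 12/x) = -8 + 12/x)
1/Y(-25) = 1/(-8 + 12/(-25)) = 1/(-8 + 12*(-1/25)) = 1/(-8 - 12/25) = 1/(-212/25) = -25/212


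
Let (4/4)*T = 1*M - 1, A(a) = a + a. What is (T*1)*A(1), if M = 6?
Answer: 10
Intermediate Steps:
A(a) = 2*a
T = 5 (T = 1*6 - 1 = 6 - 1 = 5)
(T*1)*A(1) = (5*1)*(2*1) = 5*2 = 10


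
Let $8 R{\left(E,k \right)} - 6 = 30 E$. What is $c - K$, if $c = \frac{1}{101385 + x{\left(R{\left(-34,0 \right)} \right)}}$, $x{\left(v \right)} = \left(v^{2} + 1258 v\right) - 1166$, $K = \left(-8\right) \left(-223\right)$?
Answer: $- \frac{1232157080}{690671} \approx -1784.0$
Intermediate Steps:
$R{\left(E,k \right)} = \frac{3}{4} + \frac{15 E}{4}$ ($R{\left(E,k \right)} = \frac{3}{4} + \frac{30 E}{8} = \frac{3}{4} + \frac{15 E}{4}$)
$K = 1784$
$x{\left(v \right)} = -1166 + v^{2} + 1258 v$
$c = - \frac{16}{690671}$ ($c = \frac{1}{101385 + \left(-1166 + \left(\frac{3}{4} + \frac{15}{4} \left(-34\right)\right)^{2} + 1258 \left(\frac{3}{4} + \frac{15}{4} \left(-34\right)\right)\right)} = \frac{1}{101385 + \left(-1166 + \left(\frac{3}{4} - \frac{255}{2}\right)^{2} + 1258 \left(\frac{3}{4} - \frac{255}{2}\right)\right)} = \frac{1}{101385 + \left(-1166 + \left(- \frac{507}{4}\right)^{2} + 1258 \left(- \frac{507}{4}\right)\right)} = \frac{1}{101385 - \frac{2312831}{16}} = \frac{1}{- \frac{690671}{16}} = - \frac{16}{690671} \approx -2.3166 \cdot 10^{-5}$)
$c - K = - \frac{16}{690671} - 1784 = - \frac{1232157080}{690671}$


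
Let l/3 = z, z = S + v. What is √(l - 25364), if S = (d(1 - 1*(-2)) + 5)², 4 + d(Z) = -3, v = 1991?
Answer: I*√19379 ≈ 139.21*I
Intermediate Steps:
d(Z) = -7 (d(Z) = -4 - 3 = -7)
S = 4 (S = (-7 + 5)² = (-2)² = 4)
z = 1995 (z = 4 + 1991 = 1995)
l = 5985 (l = 3*1995 = 5985)
√(l - 25364) = √(5985 - 25364) = √(-19379) = I*√19379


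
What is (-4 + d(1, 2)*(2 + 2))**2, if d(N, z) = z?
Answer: 16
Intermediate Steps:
(-4 + d(1, 2)*(2 + 2))**2 = (-4 + 2*(2 + 2))**2 = (-4 + 2*4)**2 = (-4 + 8)**2 = 4**2 = 16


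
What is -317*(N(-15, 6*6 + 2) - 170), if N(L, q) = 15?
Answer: 49135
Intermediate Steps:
-317*(N(-15, 6*6 + 2) - 170) = -317*(15 - 170) = -317*(-155) = 49135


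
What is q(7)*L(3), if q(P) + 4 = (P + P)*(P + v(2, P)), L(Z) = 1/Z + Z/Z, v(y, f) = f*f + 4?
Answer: 3344/3 ≈ 1114.7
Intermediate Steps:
v(y, f) = 4 + f² (v(y, f) = f² + 4 = 4 + f²)
L(Z) = 1 + 1/Z (L(Z) = 1/Z + 1 = 1 + 1/Z)
q(P) = -4 + 2*P*(4 + P + P²) (q(P) = -4 + (P + P)*(P + (4 + P²)) = -4 + (2*P)*(4 + P + P²) = -4 + 2*P*(4 + P + P²))
q(7)*L(3) = (-4 + 2*7² + 2*7*(4 + 7²))*((1 + 3)/3) = (-4 + 2*49 + 2*7*(4 + 49))*((⅓)*4) = (-4 + 98 + 2*7*53)*(4/3) = (-4 + 98 + 742)*(4/3) = 836*(4/3) = 3344/3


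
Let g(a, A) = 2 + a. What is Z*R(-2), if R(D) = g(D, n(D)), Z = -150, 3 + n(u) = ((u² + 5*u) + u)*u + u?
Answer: 0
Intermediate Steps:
n(u) = -3 + u + u*(u² + 6*u) (n(u) = -3 + (((u² + 5*u) + u)*u + u) = -3 + ((u² + 6*u)*u + u) = -3 + (u*(u² + 6*u) + u) = -3 + (u + u*(u² + 6*u)) = -3 + u + u*(u² + 6*u))
R(D) = 2 + D
Z*R(-2) = -150*(2 - 2) = -150*0 = 0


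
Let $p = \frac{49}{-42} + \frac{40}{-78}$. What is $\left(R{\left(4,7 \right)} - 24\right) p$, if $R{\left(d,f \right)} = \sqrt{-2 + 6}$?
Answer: $\frac{1441}{39} \approx 36.949$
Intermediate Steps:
$p = - \frac{131}{78}$ ($p = 49 \left(- \frac{1}{42}\right) + 40 \left(- \frac{1}{78}\right) = - \frac{7}{6} - \frac{20}{39} = - \frac{131}{78} \approx -1.6795$)
$R{\left(d,f \right)} = 2$ ($R{\left(d,f \right)} = \sqrt{4} = 2$)
$\left(R{\left(4,7 \right)} - 24\right) p = \left(2 - 24\right) \left(- \frac{131}{78}\right) = \left(-22\right) \left(- \frac{131}{78}\right) = \frac{1441}{39}$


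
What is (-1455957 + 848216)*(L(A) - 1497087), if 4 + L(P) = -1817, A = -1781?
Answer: 910947846828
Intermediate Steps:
L(P) = -1821 (L(P) = -4 - 1817 = -1821)
(-1455957 + 848216)*(L(A) - 1497087) = (-1455957 + 848216)*(-1821 - 1497087) = -607741*(-1498908) = 910947846828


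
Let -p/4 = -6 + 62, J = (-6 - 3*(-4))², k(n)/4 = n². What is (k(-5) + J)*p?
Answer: -30464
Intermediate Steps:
k(n) = 4*n²
J = 36 (J = (-6 + 12)² = 6² = 36)
p = -224 (p = -4*(-6 + 62) = -4*56 = -224)
(k(-5) + J)*p = (4*(-5)² + 36)*(-224) = (4*25 + 36)*(-224) = (100 + 36)*(-224) = 136*(-224) = -30464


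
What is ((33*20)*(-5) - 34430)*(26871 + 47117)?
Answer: -2791567240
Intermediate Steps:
((33*20)*(-5) - 34430)*(26871 + 47117) = (660*(-5) - 34430)*73988 = (-3300 - 34430)*73988 = -37730*73988 = -2791567240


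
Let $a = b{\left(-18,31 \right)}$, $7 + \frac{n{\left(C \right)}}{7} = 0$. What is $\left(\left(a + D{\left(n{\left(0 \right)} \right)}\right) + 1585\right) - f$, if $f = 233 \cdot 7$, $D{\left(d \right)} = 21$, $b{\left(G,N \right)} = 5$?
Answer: $-20$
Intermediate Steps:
$n{\left(C \right)} = -49$ ($n{\left(C \right)} = -49 + 7 \cdot 0 = -49 + 0 = -49$)
$f = 1631$
$a = 5$
$\left(\left(a + D{\left(n{\left(0 \right)} \right)}\right) + 1585\right) - f = \left(\left(5 + 21\right) + 1585\right) - 1631 = \left(26 + 1585\right) - 1631 = 1611 - 1631 = -20$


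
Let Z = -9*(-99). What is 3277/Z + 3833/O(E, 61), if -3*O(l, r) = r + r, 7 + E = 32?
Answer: -9845815/108702 ≈ -90.576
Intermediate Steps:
E = 25 (E = -7 + 32 = 25)
O(l, r) = -2*r/3 (O(l, r) = -(r + r)/3 = -2*r/3)
Z = 891
3277/Z + 3833/O(E, 61) = 3277/891 + 3833/((-2/3*61)) = 3277*(1/891) + 3833/(-122/3) = 3277/891 + 3833*(-3/122) = 3277/891 - 11499/122 = -9845815/108702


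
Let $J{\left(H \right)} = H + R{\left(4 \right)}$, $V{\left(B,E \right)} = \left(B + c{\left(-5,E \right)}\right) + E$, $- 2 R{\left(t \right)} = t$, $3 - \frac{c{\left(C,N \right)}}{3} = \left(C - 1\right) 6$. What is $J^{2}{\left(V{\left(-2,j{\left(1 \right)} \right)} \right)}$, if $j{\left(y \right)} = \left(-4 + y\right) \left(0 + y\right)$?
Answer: $12100$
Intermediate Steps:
$c{\left(C,N \right)} = 27 - 18 C$ ($c{\left(C,N \right)} = 9 - 3 \left(C - 1\right) 6 = 9 - 3 \left(-1 + C\right) 6 = 9 - 3 \left(-6 + 6 C\right) = 9 - \left(-18 + 18 C\right) = 27 - 18 C$)
$R{\left(t \right)} = - \frac{t}{2}$
$j{\left(y \right)} = y \left(-4 + y\right)$ ($j{\left(y \right)} = \left(-4 + y\right) y = y \left(-4 + y\right)$)
$V{\left(B,E \right)} = 117 + B + E$ ($V{\left(B,E \right)} = \left(B + \left(27 - -90\right)\right) + E = \left(B + \left(27 + 90\right)\right) + E = \left(B + 117\right) + E = \left(117 + B\right) + E = 117 + B + E$)
$J{\left(H \right)} = -2 + H$ ($J{\left(H \right)} = H - 2 = -2 + H$)
$J^{2}{\left(V{\left(-2,j{\left(1 \right)} \right)} \right)} = \left(-2 + \left(117 - 2 + 1 \left(-4 + 1\right)\right)\right)^{2} = \left(-2 + \left(117 - 2 + 1 \left(-3\right)\right)\right)^{2} = \left(-2 - -112\right)^{2} = \left(-2 + 112\right)^{2} = 110^{2} = 12100$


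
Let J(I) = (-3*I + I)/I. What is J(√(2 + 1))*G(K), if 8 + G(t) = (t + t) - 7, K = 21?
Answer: -54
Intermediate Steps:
J(I) = -2 (J(I) = (-2*I)/I = -2)
G(t) = -15 + 2*t (G(t) = -8 + ((t + t) - 7) = -8 + (2*t - 7) = -8 + (-7 + 2*t) = -15 + 2*t)
J(√(2 + 1))*G(K) = -2*(-15 + 2*21) = -2*(-15 + 42) = -2*27 = -54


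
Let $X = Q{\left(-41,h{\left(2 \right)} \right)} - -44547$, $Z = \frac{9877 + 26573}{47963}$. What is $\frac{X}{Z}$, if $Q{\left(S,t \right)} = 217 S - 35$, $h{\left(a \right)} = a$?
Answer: $\frac{341640449}{7290} \approx 46864.0$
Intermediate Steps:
$Q{\left(S,t \right)} = -35 + 217 S$
$Z = \frac{36450}{47963}$ ($Z = 36450 \cdot \frac{1}{47963} = \frac{36450}{47963} \approx 0.75996$)
$X = 35615$ ($X = \left(-35 + 217 \left(-41\right)\right) - -44547 = \left(-35 - 8897\right) + 44547 = -8932 + 44547 = 35615$)
$\frac{X}{Z} = \frac{35615}{\frac{36450}{47963}} = 35615 \cdot \frac{47963}{36450} = \frac{341640449}{7290}$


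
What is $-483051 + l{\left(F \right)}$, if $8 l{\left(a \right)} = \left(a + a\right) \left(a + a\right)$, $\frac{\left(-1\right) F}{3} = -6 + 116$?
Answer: $-428601$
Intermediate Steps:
$F = -330$ ($F = - 3 \left(-6 + 116\right) = \left(-3\right) 110 = -330$)
$l{\left(a \right)} = \frac{a^{2}}{2}$ ($l{\left(a \right)} = \frac{\left(a + a\right) \left(a + a\right)}{8} = \frac{2 a 2 a}{8} = \frac{4 a^{2}}{8} = \frac{a^{2}}{2}$)
$-483051 + l{\left(F \right)} = -483051 + \frac{\left(-330\right)^{2}}{2} = -483051 + \frac{1}{2} \cdot 108900 = -483051 + 54450 = -428601$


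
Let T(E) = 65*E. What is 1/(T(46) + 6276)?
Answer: 1/9266 ≈ 0.00010792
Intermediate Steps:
1/(T(46) + 6276) = 1/(65*46 + 6276) = 1/(2990 + 6276) = 1/9266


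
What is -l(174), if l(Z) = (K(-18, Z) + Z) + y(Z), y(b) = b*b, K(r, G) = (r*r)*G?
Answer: -86826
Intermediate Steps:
K(r, G) = G*r² (K(r, G) = r²*G = G*r²)
y(b) = b²
l(Z) = Z² + 325*Z (l(Z) = (Z*(-18)² + Z) + Z² = (Z*324 + Z) + Z² = (324*Z + Z) + Z² = 325*Z + Z² = Z² + 325*Z)
-l(174) = -174*(325 + 174) = -174*499 = -1*86826 = -86826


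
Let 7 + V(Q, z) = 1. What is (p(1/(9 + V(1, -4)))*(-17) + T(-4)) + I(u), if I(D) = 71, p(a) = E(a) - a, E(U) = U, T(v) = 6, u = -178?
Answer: 77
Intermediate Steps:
V(Q, z) = -6 (V(Q, z) = -7 + 1 = -6)
p(a) = 0 (p(a) = a - a = 0)
(p(1/(9 + V(1, -4)))*(-17) + T(-4)) + I(u) = (0*(-17) + 6) + 71 = (0 + 6) + 71 = 6 + 71 = 77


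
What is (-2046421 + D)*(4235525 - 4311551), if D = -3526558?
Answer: 423691301454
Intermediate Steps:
(-2046421 + D)*(4235525 - 4311551) = (-2046421 - 3526558)*(4235525 - 4311551) = -5572979*(-76026) = 423691301454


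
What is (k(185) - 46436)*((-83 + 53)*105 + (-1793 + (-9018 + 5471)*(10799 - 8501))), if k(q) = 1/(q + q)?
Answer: 140129961516731/370 ≈ 3.7873e+11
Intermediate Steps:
k(q) = 1/(2*q)
(k(185) - 46436)*((-83 + 53)*105 + (-1793 + (-9018 + 5471)*(10799 - 8501))) = ((½)/185 - 46436)*((-83 + 53)*105 + (-1793 + (-9018 + 5471)*(10799 - 8501))) = ((½)*(1/185) - 46436)*(-30*105 + (-1793 - 3547*2298)) = (1/370 - 46436)*(-3150 + (-1793 - 8151006)) = -17181319*(-3150 - 8152799)/370 = -17181319/370*(-8155949) = 140129961516731/370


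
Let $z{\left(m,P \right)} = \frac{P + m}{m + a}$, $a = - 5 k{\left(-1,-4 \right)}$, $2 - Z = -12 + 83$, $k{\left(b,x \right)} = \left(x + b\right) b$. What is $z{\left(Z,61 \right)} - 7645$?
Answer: $- \frac{359311}{47} \approx -7644.9$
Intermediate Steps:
$k{\left(b,x \right)} = b \left(b + x\right)$ ($k{\left(b,x \right)} = \left(b + x\right) b = b \left(b + x\right)$)
$Z = -69$ ($Z = 2 - \left(-12 + 83\right) = 2 - 71 = -69$)
$a = -25$ ($a = - 5 \left(- (-1 - 4)\right) = - 5 \left(\left(-1\right) \left(-5\right)\right) = \left(-5\right) 5 = -25$)
$z{\left(m,P \right)} = \frac{P + m}{-25 + m}$ ($z{\left(m,P \right)} = \frac{P + m}{m - 25} = \frac{P + m}{-25 + m}$)
$z{\left(Z,61 \right)} - 7645 = \frac{61 - 69}{-25 - 69} - 7645 = \frac{1}{-94} \left(-8\right) - 7645 = \left(- \frac{1}{94}\right) \left(-8\right) - 7645 = \frac{4}{47} - 7645 = - \frac{359311}{47}$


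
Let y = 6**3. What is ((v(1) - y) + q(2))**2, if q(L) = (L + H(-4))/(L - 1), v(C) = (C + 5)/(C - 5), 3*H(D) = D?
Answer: 1692601/36 ≈ 47017.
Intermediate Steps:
y = 216
H(D) = D/3
v(C) = (5 + C)/(-5 + C)
q(L) = (-4/3 + L)/(-1 + L) (q(L) = (L + (1/3)*(-4))/(L - 1) = (L - 4/3)/(-1 + L) = (-4/3 + L)/(-1 + L))
((v(1) - y) + q(2))**2 = (((5 + 1)/(-5 + 1) - 1*216) + (-4/3 + 2)/(-1 + 2))**2 = ((6/(-4) - 216) + (2/3)/1)**2 = ((-1/4*6 - 216) + 1*(2/3))**2 = ((-3/2 - 216) + 2/3)**2 = (-435/2 + 2/3)**2 = (-1301/6)**2 = 1692601/36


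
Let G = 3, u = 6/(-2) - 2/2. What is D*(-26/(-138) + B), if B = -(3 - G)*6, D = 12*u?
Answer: -208/23 ≈ -9.0435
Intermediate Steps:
u = -4 (u = 6*(-1/2) - 2*1/2 = -3 - 1 = -4)
D = -48 (D = 12*(-4) = -48)
B = 0 (B = -(3 - 1*3)*6 = -(3 - 3)*6 = -1*0*6 = 0*6 = 0)
D*(-26/(-138) + B) = -48*(-26/(-138) + 0) = -48*(-26*(-1/138) + 0) = -48*(13/69 + 0) = -48*13/69 = -208/23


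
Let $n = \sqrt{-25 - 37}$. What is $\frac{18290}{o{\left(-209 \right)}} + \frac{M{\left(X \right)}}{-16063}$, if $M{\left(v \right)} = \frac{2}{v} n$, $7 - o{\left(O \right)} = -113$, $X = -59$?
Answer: $\frac{1829}{12} + \frac{2 i \sqrt{62}}{947717} \approx 152.42 + 1.6617 \cdot 10^{-5} i$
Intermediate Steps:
$o{\left(O \right)} = 120$ ($o{\left(O \right)} = 7 - -113 = 7 + 113 = 120$)
$n = i \sqrt{62}$ ($n = \sqrt{-62} = i \sqrt{62} \approx 7.874 i$)
$M{\left(v \right)} = \frac{2 i \sqrt{62}}{v}$ ($M{\left(v \right)} = \frac{2}{v} i \sqrt{62} = \frac{2 i \sqrt{62}}{v}$)
$\frac{18290}{o{\left(-209 \right)}} + \frac{M{\left(X \right)}}{-16063} = \frac{18290}{120} + \frac{2 i \sqrt{62} \frac{1}{-59}}{-16063} = 18290 \cdot \frac{1}{120} + 2 i \sqrt{62} \left(- \frac{1}{59}\right) \left(- \frac{1}{16063}\right) = \frac{1829}{12} + - \frac{2 i \sqrt{62}}{59} \left(- \frac{1}{16063}\right) = \frac{1829}{12} + \frac{2 i \sqrt{62}}{947717}$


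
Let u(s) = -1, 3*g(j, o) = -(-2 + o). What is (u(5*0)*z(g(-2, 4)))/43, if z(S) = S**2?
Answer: -4/387 ≈ -0.010336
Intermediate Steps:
g(j, o) = 2/3 - o/3 (g(j, o) = (-(-2 + o))/3 = (2 - o)/3 = 2/3 - o/3)
(u(5*0)*z(g(-2, 4)))/43 = -(2/3 - 1/3*4)**2/43 = -(2/3 - 4/3)**2*(1/43) = -(-2/3)**2*(1/43) = -1*4/9*(1/43) = -4/9*1/43 = -4/387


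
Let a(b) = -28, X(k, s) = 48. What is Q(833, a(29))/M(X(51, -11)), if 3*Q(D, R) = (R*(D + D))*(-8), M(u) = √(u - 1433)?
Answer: -373184*I*√1385/4155 ≈ -3342.5*I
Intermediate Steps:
M(u) = √(-1433 + u)
Q(D, R) = -16*D*R/3 (Q(D, R) = ((R*(D + D))*(-8))/3 = ((R*(2*D))*(-8))/3 = ((2*D*R)*(-8))/3 = (-16*D*R)/3 = -16*D*R/3)
Q(833, a(29))/M(X(51, -11)) = (-16/3*833*(-28))/(√(-1433 + 48)) = 373184/(3*(√(-1385))) = 373184/(3*((I*√1385))) = 373184*(-I*√1385/1385)/3 = -373184*I*√1385/4155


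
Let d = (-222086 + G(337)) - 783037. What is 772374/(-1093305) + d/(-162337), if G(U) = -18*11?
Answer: 324579199289/59161284595 ≈ 5.4863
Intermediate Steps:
G(U) = -198
d = -1005321 (d = (-222086 - 198) - 783037 = -222284 - 783037 = -1005321)
772374/(-1093305) + d/(-162337) = 772374/(-1093305) - 1005321/(-162337) = 772374*(-1/1093305) - 1005321*(-1/162337) = -257458/364435 + 1005321/162337 = 324579199289/59161284595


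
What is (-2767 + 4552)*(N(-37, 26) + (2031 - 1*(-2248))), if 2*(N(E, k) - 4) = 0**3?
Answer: 7645155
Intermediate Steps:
N(E, k) = 4 (N(E, k) = 4 + (1/2)*0**3 = 4 + (1/2)*0 = 4 + 0 = 4)
(-2767 + 4552)*(N(-37, 26) + (2031 - 1*(-2248))) = (-2767 + 4552)*(4 + (2031 - 1*(-2248))) = 1785*(4 + (2031 + 2248)) = 1785*(4 + 4279) = 1785*4283 = 7645155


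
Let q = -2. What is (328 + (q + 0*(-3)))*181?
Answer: 59006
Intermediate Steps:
(328 + (q + 0*(-3)))*181 = (328 + (-2 + 0*(-3)))*181 = (328 + (-2 + 0))*181 = (328 - 2)*181 = 326*181 = 59006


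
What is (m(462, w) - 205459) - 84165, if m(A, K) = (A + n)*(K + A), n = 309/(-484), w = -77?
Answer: -4927991/44 ≈ -1.1200e+5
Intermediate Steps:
n = -309/484 (n = 309*(-1/484) = -309/484 ≈ -0.63843)
m(A, K) = (-309/484 + A)*(A + K) (m(A, K) = (A - 309/484)*(K + A) = (-309/484 + A)*(A + K))
(m(462, w) - 205459) - 84165 = ((462**2 - 309/484*462 - 309/484*(-77) + 462*(-77)) - 205459) - 84165 = ((213444 - 6489/22 + 2163/44 - 35574) - 205459) - 84165 = (7815465/44 - 205459) - 84165 = -1224731/44 - 84165 = -4927991/44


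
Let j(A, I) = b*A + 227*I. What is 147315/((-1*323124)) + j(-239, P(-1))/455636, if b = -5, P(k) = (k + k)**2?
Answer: -1384218491/3067227643 ≈ -0.45129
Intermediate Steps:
P(k) = 4*k**2 (P(k) = (2*k)**2 = 4*k**2)
j(A, I) = -5*A + 227*I
147315/((-1*323124)) + j(-239, P(-1))/455636 = 147315/((-1*323124)) + (-5*(-239) + 227*(4*(-1)**2))/455636 = 147315/(-323124) + (1195 + 227*(4*1))*(1/455636) = 147315*(-1/323124) + (1195 + 227*4)*(1/455636) = -49105/107708 + (1195 + 908)*(1/455636) = -49105/107708 + 2103*(1/455636) = -49105/107708 + 2103/455636 = -1384218491/3067227643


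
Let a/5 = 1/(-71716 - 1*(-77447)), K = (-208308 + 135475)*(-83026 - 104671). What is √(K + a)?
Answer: 2*√112250001585656154/5731 ≈ 1.1692e+5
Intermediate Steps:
K = 13670535601 (K = -72833*(-187697) = 13670535601)
a = 5/5731 (a = 5/(-71716 - 1*(-77447)) = 5/(-71716 + 77447) = 5/5731 ≈ 0.00087245)
√(K + a) = √(13670535601 + 5/5731) = √(78345839529336/5731) = 2*√112250001585656154/5731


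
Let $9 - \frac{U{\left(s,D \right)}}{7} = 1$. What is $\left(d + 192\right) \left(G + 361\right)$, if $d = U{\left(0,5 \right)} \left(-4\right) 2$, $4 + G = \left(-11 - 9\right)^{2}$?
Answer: $-193792$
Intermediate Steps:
$G = 396$ ($G = -4 + \left(-11 - 9\right)^{2} = -4 + \left(-20\right)^{2} = -4 + 400 = 396$)
$U{\left(s,D \right)} = 56$ ($U{\left(s,D \right)} = 63 - 7 = 56$)
$d = -448$ ($d = 56 \left(-4\right) 2 = \left(-224\right) 2 = -448$)
$\left(d + 192\right) \left(G + 361\right) = \left(-448 + 192\right) \left(396 + 361\right) = \left(-256\right) 757 = -193792$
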